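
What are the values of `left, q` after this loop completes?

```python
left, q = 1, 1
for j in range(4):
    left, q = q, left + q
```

Fibonacci: after 4 iterations
`left, q` takes the values: (1, 1) → (1, 2) → (2, 3) → (3, 5) → (5, 8)

Answer: 5, 8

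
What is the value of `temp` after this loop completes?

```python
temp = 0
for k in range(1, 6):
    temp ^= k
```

XOR of 1 to 5
`temp` takes the values: 0 → 1 → 3 → 0 → 4 → 1

Answer: 1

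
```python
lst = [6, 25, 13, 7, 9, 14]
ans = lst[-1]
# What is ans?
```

Trace:
`lst = [6, 25, 13, 7, 9, 14]` → lst = [6, 25, 13, 7, 9, 14]
`ans = lst[-1]` → ans = 14
So ans = 14

Answer: 14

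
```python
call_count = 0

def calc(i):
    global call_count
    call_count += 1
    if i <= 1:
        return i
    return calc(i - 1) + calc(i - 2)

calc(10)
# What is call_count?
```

Calls(i) = 1 + Calls(i-1) + Calls(i-2); Calls(0)=Calls(1)=1. For i=10 this gives 177.

Answer: 177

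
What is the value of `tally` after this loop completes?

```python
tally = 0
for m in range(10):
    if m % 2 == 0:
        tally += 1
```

Count numbers divisible by 2 in range(10)
`tally` takes the values: 0 → 1 → 2 → 3 → 4 → 5

Answer: 5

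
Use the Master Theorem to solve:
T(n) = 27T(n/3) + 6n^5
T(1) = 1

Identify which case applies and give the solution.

a=27, b=3, f(n)=6n^5. log_3(27) = 3. Since c=5 > 3 and the regularity condition holds (27(n/3)^5 = (27/3^5)n^5 with 27/3^5 < 1), Case 3 applies: T(n) = Θ(f(n)) = O(n^5).

Answer: O(n^5) - Case 3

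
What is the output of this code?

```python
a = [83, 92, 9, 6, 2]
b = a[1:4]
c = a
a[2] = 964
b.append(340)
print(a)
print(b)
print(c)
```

Key concept: slice vs alias.
Step by step:
`a = [83, 92, 9, 6, 2]` → a = [83, 92, 9, 6, 2]
`b = a[1:4]` → b = [92, 9, 6]
`c = a` → c = [83, 92, 9, 6, 2] (same object as a)
`a[2] = 964` → a = [83, 92, 964, 6, 2] (same object as c); c = [83, 92, 964, 6, 2] (same object as a)
`b.append(340)` → b = [92, 9, 6, 340]
`print(a)` → prints [83, 92, 964, 6, 2]
`print(b)` → prints [92, 9, 6, 340]
`print(c)` → prints [83, 92, 964, 6, 2]

Answer:
[83, 92, 964, 6, 2]
[92, 9, 6, 340]
[83, 92, 964, 6, 2]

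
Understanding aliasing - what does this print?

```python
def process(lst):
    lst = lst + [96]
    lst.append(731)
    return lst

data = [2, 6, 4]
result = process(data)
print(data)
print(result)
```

Key concept: rebinding parameter vs mutation.
Step by step:
`data = [2, 6, 4]` → data = [2, 6, 4]
`result = process(data)` → result = [2, 6, 4, 96, 731]
`print(data)` → prints [2, 6, 4]
`print(result)` → prints [2, 6, 4, 96, 731]

Answer:
[2, 6, 4]
[2, 6, 4, 96, 731]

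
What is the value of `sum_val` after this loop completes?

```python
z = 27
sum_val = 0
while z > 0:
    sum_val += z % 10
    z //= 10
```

Sum digits of 27
`sum_val` takes the values: 0 → 7 → 9

Answer: 9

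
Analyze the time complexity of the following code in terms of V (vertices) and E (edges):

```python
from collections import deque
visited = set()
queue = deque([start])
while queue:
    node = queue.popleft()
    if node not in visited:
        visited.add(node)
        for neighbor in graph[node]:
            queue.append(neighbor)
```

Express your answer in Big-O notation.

This is Breadth-first search on a graph. Time complexity: O(V + E).

Answer: O(V + E)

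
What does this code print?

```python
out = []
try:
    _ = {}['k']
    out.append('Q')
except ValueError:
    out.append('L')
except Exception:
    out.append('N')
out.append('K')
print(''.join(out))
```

Execution trace: 'N' (except Exception) → 'K' (after the try/except). Output: NK

Answer: NK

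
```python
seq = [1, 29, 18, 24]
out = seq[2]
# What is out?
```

Trace:
`seq = [1, 29, 18, 24]` → seq = [1, 29, 18, 24]
`out = seq[2]` → out = 18
So out = 18

Answer: 18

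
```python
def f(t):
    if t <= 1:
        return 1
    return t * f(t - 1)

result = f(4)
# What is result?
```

f(4) = 4 * 3 * 2 * 1 = 24

Answer: 24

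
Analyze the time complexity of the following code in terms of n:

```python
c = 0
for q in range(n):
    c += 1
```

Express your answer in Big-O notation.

Each loop level contributes: n. Multiplying the contributions gives O(n).

Answer: O(n)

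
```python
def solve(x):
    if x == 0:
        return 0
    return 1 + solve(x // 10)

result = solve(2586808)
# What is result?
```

Count of digits of 2586808: 7

Answer: 7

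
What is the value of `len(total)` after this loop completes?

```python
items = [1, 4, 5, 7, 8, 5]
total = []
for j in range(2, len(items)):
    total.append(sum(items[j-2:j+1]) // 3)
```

Number of 3-element averages
`total` takes the values: [] → [3] → [3, 5] → [3, 5, 6] → [3, 5, 6, 6]
So `len(total)` = 4

Answer: 4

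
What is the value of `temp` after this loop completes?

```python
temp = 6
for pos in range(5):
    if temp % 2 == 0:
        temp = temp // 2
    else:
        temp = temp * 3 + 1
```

Collatz-style transformation from 6
`temp` takes the values: 6 → 3 → 10 → 5 → 16 → 8

Answer: 8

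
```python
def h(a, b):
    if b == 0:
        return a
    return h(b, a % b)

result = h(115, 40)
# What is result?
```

h(115, 40) -> h(40, 35) -> h(35, 5) -> h(5, 0) -> 5

Answer: 5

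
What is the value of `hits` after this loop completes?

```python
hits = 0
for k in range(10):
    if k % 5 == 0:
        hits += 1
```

Count numbers divisible by 5 in range(10)
`hits` takes the values: 0 → 1 → 2

Answer: 2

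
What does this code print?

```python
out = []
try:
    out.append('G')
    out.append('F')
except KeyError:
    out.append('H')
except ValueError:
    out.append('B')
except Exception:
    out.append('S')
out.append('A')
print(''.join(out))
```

Execution trace: 'G' (try body) → 'F' (try body, no exception) → 'A' (after the try/except). Output: GFA

Answer: GFA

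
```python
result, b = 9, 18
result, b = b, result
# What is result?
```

Trace:
`result, b = 9, 18` → result = 9; b = 18
`result, b = b, result` → result = 18; b = 9
So result = 18

Answer: 18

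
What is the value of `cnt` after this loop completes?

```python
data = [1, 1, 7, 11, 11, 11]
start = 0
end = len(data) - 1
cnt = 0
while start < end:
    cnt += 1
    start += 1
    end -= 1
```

Iterations until pointers meet (list length 6)
`cnt` takes the values: 0 → 1 → 2 → 3

Answer: 3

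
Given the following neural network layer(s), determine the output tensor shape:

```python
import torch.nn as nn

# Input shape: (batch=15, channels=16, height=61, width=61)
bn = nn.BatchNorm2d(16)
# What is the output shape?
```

Input: (15, 16, 61, 61) -> Output: (15, 16, 61, 61)

Answer: (15, 16, 61, 61)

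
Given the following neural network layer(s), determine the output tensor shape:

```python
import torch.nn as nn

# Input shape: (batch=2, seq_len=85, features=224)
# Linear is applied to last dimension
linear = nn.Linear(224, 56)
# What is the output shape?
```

Input: (2, 85, 224) -> Output: (2, 85, 56)

Answer: (2, 85, 56)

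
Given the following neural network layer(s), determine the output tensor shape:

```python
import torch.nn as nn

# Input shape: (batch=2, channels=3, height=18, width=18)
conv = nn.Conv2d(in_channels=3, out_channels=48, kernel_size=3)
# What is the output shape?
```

Input: (2, 3, 18, 18) -> Output: (2, 48, 16, 16)

Answer: (2, 48, 16, 16)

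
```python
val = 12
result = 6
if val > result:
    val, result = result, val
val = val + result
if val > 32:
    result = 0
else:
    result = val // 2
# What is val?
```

Trace:
`val = 12` → val = 12
`result = 6` → result = 6
`if val > result: ...` → val > result is True → val = 6; result = 12
`val = val + result` → val = 18
`if val > 32: ...` → val > 32 is False, take else branch → result = 9
So val = 18

Answer: 18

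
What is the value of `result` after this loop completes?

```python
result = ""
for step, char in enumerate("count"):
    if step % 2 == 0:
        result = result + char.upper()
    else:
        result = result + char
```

Uppercase even positions in 'count'
`result` takes the values: "" → "C" → "Co" → "CoU" → "CoUn" → "CoUnT"

Answer: "CoUnT"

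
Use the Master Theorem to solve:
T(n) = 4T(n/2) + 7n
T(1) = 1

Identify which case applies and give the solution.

a=4, b=2, f(n)=7n. log_2(4) = 2. Since c=1 < 2, Case 1 applies: T(n) = Θ(n^log_b(a)) = O(n^2).

Answer: O(n^2) - Case 1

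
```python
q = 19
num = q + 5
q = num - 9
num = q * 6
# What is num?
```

Trace:
`q = 19` → q = 19
`num = q + 5` → num = 24
`q = num - 9` → q = 15
`num = q * 6` → num = 90
So num = 90

Answer: 90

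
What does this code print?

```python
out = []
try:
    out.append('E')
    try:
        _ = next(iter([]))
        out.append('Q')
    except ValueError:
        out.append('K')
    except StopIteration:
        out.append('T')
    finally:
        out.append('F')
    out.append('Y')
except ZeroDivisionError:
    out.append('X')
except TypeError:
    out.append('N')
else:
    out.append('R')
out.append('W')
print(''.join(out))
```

Execution trace: 'E' (try body) → 'T' (inner except StopIteration) → 'F' (inner finally) → 'Y' (try body, no exception) → 'R' (else) → 'W' (after the try/except). Output: ETFYRW

Answer: ETFYRW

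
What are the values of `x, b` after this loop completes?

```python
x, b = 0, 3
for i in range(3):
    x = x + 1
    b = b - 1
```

x goes 0→3, b goes 3→0
`x, b` takes the values: (0, 3) → (1, 3) → (1, 2) → (2, 2) → (2, 1) → (3, 1) → (3, 0)

Answer: 3, 0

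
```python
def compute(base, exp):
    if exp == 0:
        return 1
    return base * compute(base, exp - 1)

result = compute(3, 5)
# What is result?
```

compute(3, 5) = 3 * 3 * 3 * 3 * 3 = 243

Answer: 243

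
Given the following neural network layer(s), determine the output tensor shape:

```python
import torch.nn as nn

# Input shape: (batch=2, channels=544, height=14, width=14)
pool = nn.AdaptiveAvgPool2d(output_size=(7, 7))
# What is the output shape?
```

Input: (2, 544, 14, 14) -> Output: (2, 544, 7, 7)

Answer: (2, 544, 7, 7)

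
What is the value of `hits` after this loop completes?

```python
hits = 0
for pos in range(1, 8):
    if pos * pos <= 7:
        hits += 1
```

Count numbers where pos² ≤ 7
`hits` takes the values: 0 → 1 → 2

Answer: 2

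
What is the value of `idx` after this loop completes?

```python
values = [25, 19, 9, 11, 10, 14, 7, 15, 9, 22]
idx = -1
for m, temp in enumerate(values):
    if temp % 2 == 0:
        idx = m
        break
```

First even number index in [25, 19, 9, 11, 10, 14, 7, 15, 9, 22]
`idx` takes the values: -1 → 4

Answer: 4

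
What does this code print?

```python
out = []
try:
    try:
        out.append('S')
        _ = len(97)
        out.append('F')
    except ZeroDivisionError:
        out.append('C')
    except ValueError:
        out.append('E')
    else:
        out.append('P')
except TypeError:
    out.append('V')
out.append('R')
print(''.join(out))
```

Execution trace: 'S' (try body) → 'V' (outer except TypeError) → 'R' (after the try/except). Output: SVR

Answer: SVR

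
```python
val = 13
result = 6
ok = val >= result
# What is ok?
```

Trace:
`val = 13` → val = 13
`result = 6` → result = 6
`ok = val >= result` → ok = True
So ok = True

Answer: True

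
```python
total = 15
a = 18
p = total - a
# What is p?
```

Trace:
`total = 15` → total = 15
`a = 18` → a = 18
`p = total - a` → p = -3
So p = -3

Answer: -3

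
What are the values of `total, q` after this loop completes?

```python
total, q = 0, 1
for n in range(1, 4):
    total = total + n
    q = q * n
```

Sum and factorial of 1 to 3
`total, q` takes the values: (0, 1) → (1, 1) → (3, 1) → (3, 2) → (6, 2) → (6, 6)

Answer: 6, 6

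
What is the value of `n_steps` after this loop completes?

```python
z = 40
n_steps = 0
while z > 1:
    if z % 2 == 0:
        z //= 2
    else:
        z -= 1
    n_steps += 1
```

Steps to reduce 40 to 1
`n_steps` takes the values: 0 → 1 → 2 → 3 → 4 → 5 → 6

Answer: 6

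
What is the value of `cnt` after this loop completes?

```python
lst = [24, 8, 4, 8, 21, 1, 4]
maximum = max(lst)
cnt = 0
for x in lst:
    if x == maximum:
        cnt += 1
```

Count of max value 24 in [24, 8, 4, 8, 21, 1, 4]
`cnt` takes the values: 0 → 1

Answer: 1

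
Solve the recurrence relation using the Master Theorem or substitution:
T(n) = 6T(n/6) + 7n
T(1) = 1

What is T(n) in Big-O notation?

By Master Theorem: a=6, b=6, f(n)=7n. Since log_6(6) = 1 and f(n) = Θ(n^1), Case 2 applies. T(n) = O(n log n).

Answer: O(n log n)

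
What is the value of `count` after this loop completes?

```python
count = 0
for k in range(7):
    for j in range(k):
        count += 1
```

Triangle number: 0+1+2+...+6
`count` takes the values: 0 → 1 → 2 → 3 → 4 → 5 → 6 → 7 → 8 → 9 → 10 → 11 → 12 → 13 → 14 → 15 → 16 → 17 → 18 → 19 → 20 → 21

Answer: 21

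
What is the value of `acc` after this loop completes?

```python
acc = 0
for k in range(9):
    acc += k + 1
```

Start at 0, add 1 to 9 = 45
`acc` takes the values: 0 → 1 → 3 → 6 → 10 → 15 → 21 → 28 → 36 → 45

Answer: 45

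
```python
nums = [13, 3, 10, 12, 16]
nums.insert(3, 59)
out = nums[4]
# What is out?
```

Trace:
`nums = [13, 3, 10, 12, 16]` → nums = [13, 3, 10, 12, 16]
`nums.insert(3, 59)` → nums = [13, 3, 10, 59, 12, 16]
`out = nums[4]` → out = 12
So out = 12

Answer: 12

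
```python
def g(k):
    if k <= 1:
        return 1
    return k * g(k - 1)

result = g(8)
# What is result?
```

g(8) = 8 * 7 * 6 * 5 * 4 * 3 * 2 * 1 = 40320

Answer: 40320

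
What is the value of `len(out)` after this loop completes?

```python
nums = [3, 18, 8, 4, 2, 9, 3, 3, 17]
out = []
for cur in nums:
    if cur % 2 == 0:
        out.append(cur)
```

Count even numbers in [3, 18, 8, 4, 2, 9, 3, 3, 17]
`out` takes the values: [] → [18] → [18, 8] → [18, 8, 4] → [18, 8, 4, 2]
So `len(out)` = 4

Answer: 4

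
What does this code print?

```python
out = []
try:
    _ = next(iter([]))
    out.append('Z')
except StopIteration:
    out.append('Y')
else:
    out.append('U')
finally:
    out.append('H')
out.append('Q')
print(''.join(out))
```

Execution trace: 'Y' (except StopIteration) → 'H' (finally) → 'Q' (after the try/except). Output: YHQ

Answer: YHQ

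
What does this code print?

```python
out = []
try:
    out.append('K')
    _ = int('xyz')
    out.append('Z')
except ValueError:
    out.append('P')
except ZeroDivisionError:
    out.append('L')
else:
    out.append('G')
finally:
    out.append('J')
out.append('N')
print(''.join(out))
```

Execution trace: 'K' (try body) → 'P' (except ValueError) → 'J' (finally) → 'N' (after the try/except). Output: KPJN

Answer: KPJN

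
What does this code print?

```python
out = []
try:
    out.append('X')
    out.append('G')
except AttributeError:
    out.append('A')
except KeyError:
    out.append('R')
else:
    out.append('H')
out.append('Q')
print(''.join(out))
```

Execution trace: 'X' (try body) → 'G' (try body, no exception) → 'H' (else) → 'Q' (after the try/except). Output: XGHQ

Answer: XGHQ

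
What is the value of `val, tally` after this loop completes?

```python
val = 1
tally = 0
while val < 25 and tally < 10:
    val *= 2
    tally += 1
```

Double until >= 25 or 10 iterations
`val, tally` takes the values: (1, 0) → (2, 0) → (2, 1) → (4, 1) → (4, 2) → (8, 2) → (8, 3) → (16, 3) → (16, 4) → (32, 4) → (32, 5)

Answer: 32, 5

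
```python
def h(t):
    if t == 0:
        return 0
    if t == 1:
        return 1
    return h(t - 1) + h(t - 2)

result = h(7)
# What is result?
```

Build up from base cases: h(0)=0, h(1)=1, h(2)=1, h(3)=2, h(4)=3, h(5)=5, h(6)=8, ..., h(7)=13

Answer: 13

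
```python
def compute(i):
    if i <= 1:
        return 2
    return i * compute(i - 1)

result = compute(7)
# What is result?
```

compute(7) = 7 * 6 * 5 * 4 * 3 * 2 * 2 = 10080

Answer: 10080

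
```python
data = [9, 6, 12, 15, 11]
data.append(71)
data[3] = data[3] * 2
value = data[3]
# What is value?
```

Trace:
`data = [9, 6, 12, 15, 11]` → data = [9, 6, 12, 15, 11]
`data.append(71)` → data = [9, 6, 12, 15, 11, 71]
`data[3] = data[3] * 2` → data = [9, 6, 12, 30, 11, 71]
`value = data[3]` → value = 30
So value = 30

Answer: 30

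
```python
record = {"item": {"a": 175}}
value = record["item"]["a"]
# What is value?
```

Trace:
`record = {"item": {"a": 175}}` → record = {'item': {'a': 175}}
`value = record["item"]["a"]` → value = 175
So value = 175

Answer: 175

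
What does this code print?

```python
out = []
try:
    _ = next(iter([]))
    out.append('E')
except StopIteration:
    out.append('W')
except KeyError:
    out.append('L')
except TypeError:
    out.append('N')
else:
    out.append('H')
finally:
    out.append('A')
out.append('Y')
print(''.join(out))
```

Execution trace: 'W' (except StopIteration) → 'A' (finally) → 'Y' (after the try/except). Output: WAY

Answer: WAY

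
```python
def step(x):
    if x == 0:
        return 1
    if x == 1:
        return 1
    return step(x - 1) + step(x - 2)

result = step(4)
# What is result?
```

Build up from base cases: step(0)=1, step(1)=1, step(2)=2, step(3)=3, step(4)=5

Answer: 5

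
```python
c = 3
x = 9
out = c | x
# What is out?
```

Trace:
`c = 3` → c = 3
`x = 9` → x = 9
`out = c | x` → out = 11
So out = 11

Answer: 11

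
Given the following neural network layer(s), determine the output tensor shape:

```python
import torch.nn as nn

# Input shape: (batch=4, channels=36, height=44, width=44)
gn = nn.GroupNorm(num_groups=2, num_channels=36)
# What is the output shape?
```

Input: (4, 36, 44, 44) -> Output: (4, 36, 44, 44)

Answer: (4, 36, 44, 44)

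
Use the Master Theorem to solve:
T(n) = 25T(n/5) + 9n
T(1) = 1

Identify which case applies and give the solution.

a=25, b=5, f(n)=9n. log_5(25) = 2. Since c=1 < 2, Case 1 applies: T(n) = Θ(n^log_b(a)) = O(n^2).

Answer: O(n^2) - Case 1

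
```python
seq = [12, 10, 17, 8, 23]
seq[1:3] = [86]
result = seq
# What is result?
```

Trace:
`seq = [12, 10, 17, 8, 23]` → seq = [12, 10, 17, 8, 23]
`seq[1:3] = [86]` → seq = [12, 86, 8, 23]
`result = seq` → result = [12, 86, 8, 23]
So result = [12, 86, 8, 23]

Answer: [12, 86, 8, 23]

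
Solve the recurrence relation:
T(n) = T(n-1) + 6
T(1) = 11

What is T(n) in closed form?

Unrolling: T(n) = T(1) + 6·(n-1) = 11 + 6(n-1) = 6n + 5.

Answer: T(n) = 6n + 5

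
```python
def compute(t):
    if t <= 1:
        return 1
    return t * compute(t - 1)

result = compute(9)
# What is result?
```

compute(9) = 9 * 8 * 7 * 6 * 5 * 4 * 3 * 2 * 1 = 362880

Answer: 362880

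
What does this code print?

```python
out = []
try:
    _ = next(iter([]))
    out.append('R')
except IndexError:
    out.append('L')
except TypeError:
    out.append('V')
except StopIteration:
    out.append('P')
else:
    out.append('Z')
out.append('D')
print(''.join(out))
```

Execution trace: 'P' (except StopIteration) → 'D' (after the try/except). Output: PD

Answer: PD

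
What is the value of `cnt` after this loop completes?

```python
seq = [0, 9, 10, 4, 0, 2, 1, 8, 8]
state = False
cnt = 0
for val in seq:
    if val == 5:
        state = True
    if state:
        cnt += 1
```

Count elements after first 5 in [0, 9, 10, 4, 0, 2, 1, 8, 8]
`cnt` takes the values: 0

Answer: 0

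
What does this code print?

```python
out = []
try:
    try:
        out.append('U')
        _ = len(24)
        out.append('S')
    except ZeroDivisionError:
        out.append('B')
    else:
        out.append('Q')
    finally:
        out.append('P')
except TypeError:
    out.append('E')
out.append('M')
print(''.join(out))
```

Execution trace: 'U' (try body) → 'P' (finally) → 'E' (outer except TypeError) → 'M' (after the try/except). Output: UPEM

Answer: UPEM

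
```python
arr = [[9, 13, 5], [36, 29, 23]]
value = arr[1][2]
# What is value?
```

Trace:
`arr = [[9, 13, 5], [36, 29, 23]]` → arr = [[9, 13, 5], [36, 29, 23]]
`value = arr[1][2]` → value = 23
So value = 23

Answer: 23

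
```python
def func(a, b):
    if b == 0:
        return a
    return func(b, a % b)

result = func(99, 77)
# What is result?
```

func(99, 77) -> func(77, 22) -> func(22, 11) -> func(11, 0) -> 11

Answer: 11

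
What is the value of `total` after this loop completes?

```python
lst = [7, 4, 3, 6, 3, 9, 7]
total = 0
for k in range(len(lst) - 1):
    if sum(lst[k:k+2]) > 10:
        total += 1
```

Count windows with sum > 10
`total` takes the values: 0 → 1 → 2 → 3

Answer: 3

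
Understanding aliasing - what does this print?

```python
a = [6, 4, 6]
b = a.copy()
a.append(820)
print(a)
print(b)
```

Key concept: list.copy() creates independent copy.
Step by step:
`a = [6, 4, 6]` → a = [6, 4, 6]
`b = a.copy()` → b = [6, 4, 6]
`a.append(820)` → a = [6, 4, 6, 820]
`print(a)` → prints [6, 4, 6, 820]
`print(b)` → prints [6, 4, 6]

Answer:
[6, 4, 6, 820]
[6, 4, 6]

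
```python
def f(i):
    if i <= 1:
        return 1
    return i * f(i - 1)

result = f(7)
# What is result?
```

f(7) = 7 * 6 * 5 * 4 * 3 * 2 * 1 = 5040

Answer: 5040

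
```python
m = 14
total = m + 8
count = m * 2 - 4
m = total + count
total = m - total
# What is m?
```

Trace:
`m = 14` → m = 14
`total = m + 8` → total = 22
`count = m * 2 - 4` → count = 24
`m = total + count` → m = 46
`total = m - total` → total = 24
So m = 46

Answer: 46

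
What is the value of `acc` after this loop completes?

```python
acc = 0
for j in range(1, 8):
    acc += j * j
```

Sum of squares 1² to 7² = 140
`acc` takes the values: 0 → 1 → 5 → 14 → 30 → 55 → 91 → 140

Answer: 140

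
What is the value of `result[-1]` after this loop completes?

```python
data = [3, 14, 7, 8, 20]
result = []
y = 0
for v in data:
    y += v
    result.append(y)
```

Cumulative sum ends at 52
`result` takes the values: [] → [3] → [3, 17] → [3, 17, 24] → [3, 17, 24, 32] → [3, 17, 24, 32, 52]
So `result[-1]` = 52

Answer: 52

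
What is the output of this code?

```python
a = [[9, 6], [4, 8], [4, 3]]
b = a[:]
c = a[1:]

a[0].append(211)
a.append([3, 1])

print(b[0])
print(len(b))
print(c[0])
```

Key concept: slice with nested mutation.
Step by step:
`a = [[9, 6], [4, 8], [4, 3]]` → a = [[9, 6], [4, 8], [4, 3]]
`b = a[:]` → b = [[9, 6], [4, 8], [4, 3]]
`c = a[1:]` → c = [[4, 8], [4, 3]]
`a[0].append(211)` → a = [[9, 6, 211], [4, 8], [4, 3]]; b = [[9, 6, 211], [4, 8], [4, 3]]
`a.append([3, 1])` → a = [[9, 6, 211], [4, 8], [4, 3], [3, 1]]
`print(b[0])` → prints [9, 6, 211]
`print(len(b))` → prints 3
`print(c[0])` → prints [4, 8]

Answer:
[9, 6, 211]
3
[4, 8]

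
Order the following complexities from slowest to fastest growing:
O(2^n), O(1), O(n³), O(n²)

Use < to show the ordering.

Ordered by growth rate: O(1) < O(n²) < O(n³) < O(2^n)

Answer: O(1) < O(n²) < O(n³) < O(2^n)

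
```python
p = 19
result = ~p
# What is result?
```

Trace:
`p = 19` → p = 19
`result = ~p` → result = -20
So result = -20

Answer: -20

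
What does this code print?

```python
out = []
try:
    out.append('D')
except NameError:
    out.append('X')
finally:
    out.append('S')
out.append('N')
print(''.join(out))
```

Execution trace: 'D' (try body, no exception) → 'S' (finally) → 'N' (after the try/except). Output: DSN

Answer: DSN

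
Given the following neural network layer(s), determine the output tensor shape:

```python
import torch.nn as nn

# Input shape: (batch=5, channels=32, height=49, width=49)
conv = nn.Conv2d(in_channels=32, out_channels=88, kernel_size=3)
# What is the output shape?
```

Input: (5, 32, 49, 49) -> Output: (5, 88, 47, 47)

Answer: (5, 88, 47, 47)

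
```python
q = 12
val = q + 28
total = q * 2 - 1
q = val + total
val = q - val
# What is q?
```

Trace:
`q = 12` → q = 12
`val = q + 28` → val = 40
`total = q * 2 - 1` → total = 23
`q = val + total` → q = 63
`val = q - val` → val = 23
So q = 63

Answer: 63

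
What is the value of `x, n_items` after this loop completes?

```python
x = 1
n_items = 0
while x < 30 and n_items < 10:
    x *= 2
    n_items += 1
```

Double until >= 30 or 10 iterations
`x, n_items` takes the values: (1, 0) → (2, 0) → (2, 1) → (4, 1) → (4, 2) → (8, 2) → (8, 3) → (16, 3) → (16, 4) → (32, 4) → (32, 5)

Answer: 32, 5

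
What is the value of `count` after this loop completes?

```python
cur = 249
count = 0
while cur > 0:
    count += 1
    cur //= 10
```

Count digits by repeated division by 10
`count` takes the values: 0 → 1 → 2 → 3

Answer: 3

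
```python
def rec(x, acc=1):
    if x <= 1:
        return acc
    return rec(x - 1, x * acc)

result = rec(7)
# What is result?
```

Accumulator trace (n, acc): (7, 1) -> (6, 7) -> (5, 42) -> (4, 210) -> (3, 840) -> (2, 2520) -> (1, 5040) -> return 5040

Answer: 5040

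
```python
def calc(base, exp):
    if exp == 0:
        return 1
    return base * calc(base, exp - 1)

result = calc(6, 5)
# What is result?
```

calc(6, 5) = 6 * 6 * 6 * 6 * 6 = 7776

Answer: 7776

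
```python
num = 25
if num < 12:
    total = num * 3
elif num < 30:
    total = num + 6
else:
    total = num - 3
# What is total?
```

Trace:
`num = 25` → num = 25
`if num < 12: ...` → num < 12 is False, num < 30 is True → total = 31
So total = 31

Answer: 31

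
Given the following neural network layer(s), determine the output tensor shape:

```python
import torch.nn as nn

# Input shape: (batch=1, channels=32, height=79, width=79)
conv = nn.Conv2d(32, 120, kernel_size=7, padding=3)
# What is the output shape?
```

Input: (1, 32, 79, 79) -> Output: (1, 120, 79, 79)

Answer: (1, 120, 79, 79)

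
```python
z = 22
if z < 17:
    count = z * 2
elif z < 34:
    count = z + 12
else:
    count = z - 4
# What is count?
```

Trace:
`z = 22` → z = 22
`if z < 17: ...` → z < 17 is False, z < 34 is True → count = 34
So count = 34

Answer: 34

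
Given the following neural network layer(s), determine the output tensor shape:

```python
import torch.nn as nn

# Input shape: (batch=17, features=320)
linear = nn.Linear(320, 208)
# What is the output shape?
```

Input: (17, 320) -> Output: (17, 208)

Answer: (17, 208)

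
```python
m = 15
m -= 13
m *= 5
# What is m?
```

Trace:
`m = 15` → m = 15
`m -= 13` → m = 2
`m *= 5` → m = 10
So m = 10

Answer: 10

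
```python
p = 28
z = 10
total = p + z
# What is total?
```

Trace:
`p = 28` → p = 28
`z = 10` → z = 10
`total = p + z` → total = 38
So total = 38

Answer: 38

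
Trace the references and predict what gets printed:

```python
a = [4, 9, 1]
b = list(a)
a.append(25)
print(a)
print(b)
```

Key concept: list() constructor creates copy.
Step by step:
`a = [4, 9, 1]` → a = [4, 9, 1]
`b = list(a)` → b = [4, 9, 1]
`a.append(25)` → a = [4, 9, 1, 25]
`print(a)` → prints [4, 9, 1, 25]
`print(b)` → prints [4, 9, 1]

Answer:
[4, 9, 1, 25]
[4, 9, 1]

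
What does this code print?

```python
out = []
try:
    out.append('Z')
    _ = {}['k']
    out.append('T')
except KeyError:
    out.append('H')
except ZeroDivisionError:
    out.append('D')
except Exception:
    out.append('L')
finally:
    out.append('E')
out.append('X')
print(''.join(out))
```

Execution trace: 'Z' (try body) → 'H' (except KeyError) → 'E' (finally) → 'X' (after the try/except). Output: ZHEX

Answer: ZHEX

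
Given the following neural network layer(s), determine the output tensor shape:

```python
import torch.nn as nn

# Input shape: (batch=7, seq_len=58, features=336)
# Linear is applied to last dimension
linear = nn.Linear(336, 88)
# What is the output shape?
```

Input: (7, 58, 336) -> Output: (7, 58, 88)

Answer: (7, 58, 88)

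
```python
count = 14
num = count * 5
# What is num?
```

Trace:
`count = 14` → count = 14
`num = count * 5` → num = 70
So num = 70

Answer: 70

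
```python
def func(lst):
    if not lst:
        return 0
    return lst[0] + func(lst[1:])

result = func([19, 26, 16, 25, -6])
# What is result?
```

19 + 26 + 16 + 25 + (-6) + 0 = 80

Answer: 80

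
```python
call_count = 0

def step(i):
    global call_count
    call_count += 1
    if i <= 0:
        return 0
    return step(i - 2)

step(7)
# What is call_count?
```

Linear recursion stepping by 2: 5 calls from i=7 down to ≤0.

Answer: 5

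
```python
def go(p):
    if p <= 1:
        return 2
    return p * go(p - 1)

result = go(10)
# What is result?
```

go(10) = 10 * 9 * 8 * 7 * 6 * 5 * 4 * 3 * 2 * 2 = 7257600

Answer: 7257600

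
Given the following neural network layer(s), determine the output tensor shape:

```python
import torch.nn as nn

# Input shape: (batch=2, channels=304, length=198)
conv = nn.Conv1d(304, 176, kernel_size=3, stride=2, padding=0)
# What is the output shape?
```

Input: (2, 304, 198) -> Output: (2, 176, 98)

Answer: (2, 176, 98)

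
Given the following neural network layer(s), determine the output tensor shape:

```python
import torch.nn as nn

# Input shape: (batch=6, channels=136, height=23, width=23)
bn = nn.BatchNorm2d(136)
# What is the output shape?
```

Input: (6, 136, 23, 23) -> Output: (6, 136, 23, 23)

Answer: (6, 136, 23, 23)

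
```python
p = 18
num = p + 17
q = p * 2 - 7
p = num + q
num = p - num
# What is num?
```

Trace:
`p = 18` → p = 18
`num = p + 17` → num = 35
`q = p * 2 - 7` → q = 29
`p = num + q` → p = 64
`num = p - num` → num = 29
So num = 29

Answer: 29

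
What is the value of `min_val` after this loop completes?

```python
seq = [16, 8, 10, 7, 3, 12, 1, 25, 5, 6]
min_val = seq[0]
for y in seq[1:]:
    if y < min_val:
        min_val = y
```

Minimum of [16, 8, 10, 7, 3, 12, 1, 25, 5, 6]
`min_val` takes the values: 16 → 8 → 7 → 3 → 1

Answer: 1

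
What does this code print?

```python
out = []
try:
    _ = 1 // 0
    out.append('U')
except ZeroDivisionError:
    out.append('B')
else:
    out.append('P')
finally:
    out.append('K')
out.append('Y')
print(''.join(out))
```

Execution trace: 'B' (except ZeroDivisionError) → 'K' (finally) → 'Y' (after the try/except). Output: BKY

Answer: BKY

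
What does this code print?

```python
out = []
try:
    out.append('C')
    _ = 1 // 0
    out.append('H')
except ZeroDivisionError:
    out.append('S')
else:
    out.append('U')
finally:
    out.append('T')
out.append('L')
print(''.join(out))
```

Execution trace: 'C' (try body) → 'S' (except ZeroDivisionError) → 'T' (finally) → 'L' (after the try/except). Output: CSTL

Answer: CSTL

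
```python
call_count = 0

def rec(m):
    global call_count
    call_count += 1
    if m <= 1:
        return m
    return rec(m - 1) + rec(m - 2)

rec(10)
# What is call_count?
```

Calls(m) = 1 + Calls(m-1) + Calls(m-2); Calls(0)=Calls(1)=1. For m=10 this gives 177.

Answer: 177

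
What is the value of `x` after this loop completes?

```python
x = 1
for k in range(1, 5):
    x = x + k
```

Start at 1, add 1 through 4
`x` takes the values: 1 → 2 → 4 → 7 → 11

Answer: 11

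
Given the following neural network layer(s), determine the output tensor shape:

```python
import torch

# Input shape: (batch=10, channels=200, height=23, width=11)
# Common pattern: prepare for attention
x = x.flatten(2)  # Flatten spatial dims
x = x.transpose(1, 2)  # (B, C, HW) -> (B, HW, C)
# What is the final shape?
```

Input: (10, 200, 23, 11) -> after flatten(2): (10, 200, 253) -> Output: (10, 253, 200)

Answer: (10, 253, 200)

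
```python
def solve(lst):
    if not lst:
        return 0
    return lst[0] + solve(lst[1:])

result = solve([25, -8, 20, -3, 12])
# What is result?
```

25 + (-8) + 20 + (-3) + 12 + 0 = 46

Answer: 46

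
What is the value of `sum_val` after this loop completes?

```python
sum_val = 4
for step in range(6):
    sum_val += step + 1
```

Start at 4, add 1 to 6 = 25
`sum_val` takes the values: 4 → 5 → 7 → 10 → 14 → 19 → 25

Answer: 25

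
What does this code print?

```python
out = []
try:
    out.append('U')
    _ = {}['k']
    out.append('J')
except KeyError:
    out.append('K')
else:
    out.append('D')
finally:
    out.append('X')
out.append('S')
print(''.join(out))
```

Execution trace: 'U' (try body) → 'K' (except KeyError) → 'X' (finally) → 'S' (after the try/except). Output: UKXS

Answer: UKXS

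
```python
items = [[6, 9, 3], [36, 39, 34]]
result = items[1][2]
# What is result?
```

Trace:
`items = [[6, 9, 3], [36, 39, 34]]` → items = [[6, 9, 3], [36, 39, 34]]
`result = items[1][2]` → result = 34
So result = 34

Answer: 34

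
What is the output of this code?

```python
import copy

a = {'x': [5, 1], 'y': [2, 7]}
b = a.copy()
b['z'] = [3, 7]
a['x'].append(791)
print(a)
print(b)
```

Key concept: shallow copy of dict with mutable values.
Step by step:
`a = {'x': [5, 1], 'y': [2, 7]}` → a = {'x': [5, 1], 'y': [2, 7]}
`b = a.copy()` → b = {'x': [5, 1], 'y': [2, 7]}
`b['z'] = [3, 7]` → b = {'x': [5, 1], 'y': [2, 7], 'z': [3, 7]}
`a['x'].append(791)` → a = {'x': [5, 1, 791], 'y': [2, 7]}; b = {'x': [5, 1, 791], 'y': [2, 7], 'z': [3, 7]}
`print(a)` → prints {'x': [5, 1, 791], 'y': [2, 7]}
`print(b)` → prints {'x': [5, 1, 791], 'y': [2, 7], 'z': [3, 7]}

Answer:
{'x': [5, 1, 791], 'y': [2, 7]}
{'x': [5, 1, 791], 'y': [2, 7], 'z': [3, 7]}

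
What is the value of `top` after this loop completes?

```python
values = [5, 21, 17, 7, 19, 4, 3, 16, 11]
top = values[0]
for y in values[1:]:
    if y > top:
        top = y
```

Maximum of [5, 21, 17, 7, 19, 4, 3, 16, 11]
`top` takes the values: 5 → 21

Answer: 21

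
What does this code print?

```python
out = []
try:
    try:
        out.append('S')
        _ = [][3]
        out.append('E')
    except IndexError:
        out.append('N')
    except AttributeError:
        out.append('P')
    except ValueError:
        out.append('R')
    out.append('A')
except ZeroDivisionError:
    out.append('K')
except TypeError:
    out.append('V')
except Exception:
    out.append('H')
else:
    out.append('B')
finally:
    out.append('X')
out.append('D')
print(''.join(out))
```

Execution trace: 'S' (inner try body) → 'N' (inner except IndexError) → 'A' (try body, no exception) → 'B' (else) → 'X' (finally) → 'D' (after the try/except). Output: SNABXD

Answer: SNABXD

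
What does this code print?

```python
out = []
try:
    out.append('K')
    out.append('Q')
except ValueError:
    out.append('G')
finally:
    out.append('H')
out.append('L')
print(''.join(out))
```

Execution trace: 'K' (try body) → 'Q' (try body, no exception) → 'H' (finally) → 'L' (after the try/except). Output: KQHL

Answer: KQHL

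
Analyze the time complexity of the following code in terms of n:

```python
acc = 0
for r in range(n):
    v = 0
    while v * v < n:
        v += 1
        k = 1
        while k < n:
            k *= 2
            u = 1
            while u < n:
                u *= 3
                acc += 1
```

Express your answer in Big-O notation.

Each loop level contributes: n × √n × log n × log n. Multiplying the contributions gives O(n√n log² n).

Answer: O(n√n log² n)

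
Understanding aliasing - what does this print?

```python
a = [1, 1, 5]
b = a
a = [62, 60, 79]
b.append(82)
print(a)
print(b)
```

Key concept: rebinding vs mutation: a is rebound to a new list, b still points at the original.
Step by step:
`a = [1, 1, 5]` → a = [1, 1, 5]
`b = a` → b = [1, 1, 5] (same object as a)
`a = [62, 60, 79]` → a = [62, 60, 79]
`b.append(82)` → b = [1, 1, 5, 82]
`print(a)` → prints [62, 60, 79]
`print(b)` → prints [1, 1, 5, 82]

Answer:
[62, 60, 79]
[1, 1, 5, 82]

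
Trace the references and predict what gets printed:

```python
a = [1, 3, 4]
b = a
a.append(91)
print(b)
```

Key concept: basic list aliasing.
Step by step:
`a = [1, 3, 4]` → a = [1, 3, 4]
`b = a` → b = [1, 3, 4] (same object as a)
`a.append(91)` → a = [1, 3, 4, 91] (same object as b); b = [1, 3, 4, 91] (same object as a)
`print(b)` → prints [1, 3, 4, 91]

Answer: [1, 3, 4, 91]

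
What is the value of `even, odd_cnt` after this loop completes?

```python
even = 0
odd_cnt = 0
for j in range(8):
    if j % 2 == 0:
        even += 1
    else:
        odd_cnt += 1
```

Count evens and odds in range(8)
`even, odd_cnt` takes the values: (0, 0) → (1, 0) → (1, 1) → (2, 1) → (2, 2) → (3, 2) → (3, 3) → (4, 3) → (4, 4)

Answer: 4, 4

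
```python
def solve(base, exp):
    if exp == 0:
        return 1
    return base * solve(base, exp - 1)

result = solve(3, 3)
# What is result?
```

solve(3, 3) = 3 * 3 * 3 = 27

Answer: 27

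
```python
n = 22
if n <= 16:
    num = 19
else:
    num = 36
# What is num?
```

Trace:
`n = 22` → n = 22
`if n <= 16: ...` → n <= 16 is False, take else branch → num = 36
So num = 36

Answer: 36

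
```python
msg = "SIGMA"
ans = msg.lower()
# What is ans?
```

Trace:
`msg = "SIGMA"` → msg = 'SIGMA'
`ans = msg.lower()` → ans = 'sigma'
So ans = 'sigma'

Answer: 'sigma'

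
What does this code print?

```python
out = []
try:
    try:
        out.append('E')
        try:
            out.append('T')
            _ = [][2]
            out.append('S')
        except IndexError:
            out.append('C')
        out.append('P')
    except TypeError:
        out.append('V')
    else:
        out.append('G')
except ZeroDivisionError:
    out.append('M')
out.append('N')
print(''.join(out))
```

Execution trace: 'E' (try body) → 'T' (inner try body) → 'C' (inner except IndexError) → 'P' (try body, no exception) → 'G' (else) → 'N' (after the try/except). Output: ETCPGN

Answer: ETCPGN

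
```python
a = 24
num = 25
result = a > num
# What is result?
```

Trace:
`a = 24` → a = 24
`num = 25` → num = 25
`result = a > num` → result = False
So result = False

Answer: False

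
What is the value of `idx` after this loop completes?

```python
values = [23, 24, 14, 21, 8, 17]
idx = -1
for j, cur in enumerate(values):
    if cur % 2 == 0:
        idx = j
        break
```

First even number index in [23, 24, 14, 21, 8, 17]
`idx` takes the values: -1 → 1

Answer: 1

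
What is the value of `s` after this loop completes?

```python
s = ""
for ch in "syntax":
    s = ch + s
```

Reverse 'syntax'
`s` takes the values: "" → "s" → "ys" → "nys" → "tnys" → "atnys" → "xatnys"

Answer: "xatnys"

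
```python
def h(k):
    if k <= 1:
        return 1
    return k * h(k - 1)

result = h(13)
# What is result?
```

h(13) = 13 * 12 * 11 * 10 * 9 * 8 * 7 * 6 * 5 * 4 * 3 * 2 * 1 = 6227020800

Answer: 6227020800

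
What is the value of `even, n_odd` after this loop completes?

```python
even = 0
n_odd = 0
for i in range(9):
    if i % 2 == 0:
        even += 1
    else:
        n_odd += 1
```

Count evens and odds in range(9)
`even, n_odd` takes the values: (0, 0) → (1, 0) → (1, 1) → (2, 1) → (2, 2) → (3, 2) → (3, 3) → (4, 3) → (4, 4) → (5, 4)

Answer: 5, 4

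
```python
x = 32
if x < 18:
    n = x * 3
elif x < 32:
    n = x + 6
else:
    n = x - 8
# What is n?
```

Trace:
`x = 32` → x = 32
`if x < 18: ...` → x < 18 is False, x < 32 is False, take else branch → n = 24
So n = 24

Answer: 24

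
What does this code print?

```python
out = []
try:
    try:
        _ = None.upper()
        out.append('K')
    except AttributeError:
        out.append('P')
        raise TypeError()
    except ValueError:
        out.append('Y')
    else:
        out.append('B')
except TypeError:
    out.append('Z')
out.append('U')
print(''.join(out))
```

Execution trace: 'P' (inner except AttributeError) → 'Z' (outer except TypeError) → 'U' (after the try/except). Output: PZU

Answer: PZU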